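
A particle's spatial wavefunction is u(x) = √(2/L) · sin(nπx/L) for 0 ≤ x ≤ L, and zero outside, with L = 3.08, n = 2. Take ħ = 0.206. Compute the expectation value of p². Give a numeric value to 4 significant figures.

p² u = −ħ² d²u/dx²; ⟨p²⟩ = −ħ² ∫ u*·u'' dx.
d/dx sin(nπx/L) = (nπ/L)·cos(nπx/L) and d²/dx² sin(nπx/L) = −(nπ/L)²·sin(nπx/L); on 0 ≤ x ≤ L, ∫sin²(nπx/L) dx = L/2 and ∫sin(nπx/L)·cos(nπx/L) dx = 0.
⟨p²⟩ = 0.17660.

0.1766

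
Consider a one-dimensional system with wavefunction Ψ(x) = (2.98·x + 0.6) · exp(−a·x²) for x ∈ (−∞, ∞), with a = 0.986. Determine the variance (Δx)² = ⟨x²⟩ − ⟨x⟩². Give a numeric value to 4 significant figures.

Compute ⟨x⟩ and ⟨x²⟩ separately, then (Δx)² = ⟨x²⟩ − ⟨x⟩².
Expand each integrand as polynomial × e^(−2ax²) and use ∫x^(2j)·e^(−2ax²) dx = (2j−1)!!/(4a)^j · √(π/(2a)), odd powers → 0; here √(π/(2a)) = 1.2622.
Normalization: ∫|Ψ|² dx = 3.2963.
⟨x⟩ = 0.34718 and ⟨x²⟩ = 0.69075.
(Δx)² = 0.69075 − (0.34718)² = 0.57022.

0.5702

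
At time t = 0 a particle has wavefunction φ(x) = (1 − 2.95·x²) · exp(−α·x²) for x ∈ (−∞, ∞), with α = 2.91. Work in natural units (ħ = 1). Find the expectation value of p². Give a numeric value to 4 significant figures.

p² φ = −ħ² d²φ/dx²; ⟨p²⟩ = −ħ² ∫ φ*·φ'' dx / ∫|φ|² dx.
Expand each integrand as polynomial × e^(−2αx²) and use ∫x^(2j)·e^(−2αx²) dx = (2j−1)!!/(4α)^j · √(π/(2α)), odd powers → 0; here √(π/(2α)) = 0.73471. Differentiate with the product rule, d/dx e^(−αx²) = −2αx·e^(−αx²).
State is unnormalized: ∫|φ|² dx = 0.50387, and ∫φ*·(−ħ² φ'') dx = 4.1829, so ⟨p²⟩ = 4.1829 / 0.50387.
⟨p²⟩ = 8.3016.

8.302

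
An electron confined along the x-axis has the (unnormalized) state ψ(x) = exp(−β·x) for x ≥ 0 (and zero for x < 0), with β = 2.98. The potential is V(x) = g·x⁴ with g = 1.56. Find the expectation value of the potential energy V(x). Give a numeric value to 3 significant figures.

0.0297

⟨V⟩ = ∫ V(x)·|ψ|² dx / ∫|ψ|² dx.
Every integrand reduces to terms xʲ·e^(−2βx) on [0, ∞); use ∫₀^∞ xʲ·e^(−2βx) dx = j!/(2β)^(j+1).
State is unnormalized: ∫|ψ|² dx = 0.16779, and ∫ψ*·V(x)·ψ dx = 0.0049786, so ⟨V⟩ = 0.0049786 / 0.16779.
⟨V⟩ = 0.029672.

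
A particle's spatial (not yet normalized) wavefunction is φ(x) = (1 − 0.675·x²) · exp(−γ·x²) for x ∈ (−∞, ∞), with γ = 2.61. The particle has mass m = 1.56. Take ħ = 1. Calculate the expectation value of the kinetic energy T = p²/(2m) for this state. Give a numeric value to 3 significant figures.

1.10

T = −(ħ²/2m) d²/dx², so ⟨T⟩ = −(ħ²/2m) ∫ φ*·φ'' dx / ∫|φ|² dx; with m = 1.56.
Expand each integrand as polynomial × e^(−2γx²) and use ∫x^(2j)·e^(−2γx²) dx = (2j−1)!!/(4γ)^j · √(π/(2γ)), odd powers → 0; here √(π/(2γ)) = 0.77578. Differentiate with the product rule, d/dx e^(−γx²) = −2γx·e^(−γx²).
State is unnormalized: ∫|φ|² dx = 0.68519, and ∫φ*·(−ħ²/2m · φ'') dx = 0.75188, so ⟨T⟩ = 0.75188 / 0.68519.
⟨T⟩ = 1.0973.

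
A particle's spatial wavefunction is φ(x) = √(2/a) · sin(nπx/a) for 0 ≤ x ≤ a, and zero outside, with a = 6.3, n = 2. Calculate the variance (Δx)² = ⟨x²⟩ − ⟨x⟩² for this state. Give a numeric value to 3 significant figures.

2.80

Compute ⟨x⟩ and ⟨x²⟩ separately, then (Δx)² = ⟨x²⟩ − ⟨x⟩².
With sin²θ = (1 − cos2θ)/2 on 0 ≤ x ≤ a: ∫sin²(nπx/a) dx = a/2, ∫x·sin²(nπx/a) dx = a²/4, ∫x²·sin²(nπx/a) dx = a³·(1/6 − 1/(4n²π²)); higher powers xᵏ the same way, integrating xᵏ·cos(2nπx/a) by parts.
⟨x⟩ = 3.1500 and ⟨x²⟩ = 12.727.
(Δx)² = 12.727 − (3.1500)² = 2.8048.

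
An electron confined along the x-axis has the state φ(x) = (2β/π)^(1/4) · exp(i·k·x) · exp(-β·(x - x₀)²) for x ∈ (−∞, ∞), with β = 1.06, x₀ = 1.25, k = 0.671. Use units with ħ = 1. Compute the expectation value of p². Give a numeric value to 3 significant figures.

p² φ = −ħ² d²φ/dx²; ⟨p²⟩ = −ħ² ∫ φ*·φ'' dx.
Gaussian moments (u = x − x₀): ∫u^(2j)·e^(−2βu²) du = (2j−1)!!/(4β)^j · √(π/(2β)), odd powers integrate to 0; here √(π/(2β)) = 1.2173. Derivatives: φ′ = (ik − 2βu)·φ, φ″ = ((ik − 2βu)² − 2β)·φ; the odd-in-u pieces drop out.
⟨p²⟩ = 1.5102.

1.51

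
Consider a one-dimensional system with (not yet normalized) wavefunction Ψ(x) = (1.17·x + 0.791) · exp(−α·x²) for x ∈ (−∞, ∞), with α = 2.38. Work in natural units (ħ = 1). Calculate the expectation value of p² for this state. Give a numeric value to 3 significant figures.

3.27

p² Ψ = −ħ² d²Ψ/dx²; ⟨p²⟩ = −ħ² ∫ Ψ*·Ψ'' dx / ∫|Ψ|² dx.
Expand each integrand as polynomial × e^(−2αx²) and use ∫x^(2j)·e^(−2αx²) dx = (2j−1)!!/(4α)^j · √(π/(2α)), odd powers → 0; here √(π/(2α)) = 0.81240. Differentiate with the product rule, d/dx e^(−αx²) = −2αx·e^(−αx²).
State is unnormalized: ∫|Ψ|² dx = 0.62512, and ∫Ψ*·(−ħ² Ψ'') dx = 2.0438, so ⟨p²⟩ = 2.0438 / 0.62512.
⟨p²⟩ = 3.2695.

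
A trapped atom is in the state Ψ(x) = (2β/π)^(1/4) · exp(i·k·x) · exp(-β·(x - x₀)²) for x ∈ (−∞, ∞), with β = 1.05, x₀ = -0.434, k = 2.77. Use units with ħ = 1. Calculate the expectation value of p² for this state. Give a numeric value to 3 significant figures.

p² Ψ = −ħ² d²Ψ/dx²; ⟨p²⟩ = −ħ² ∫ Ψ*·Ψ'' dx.
Gaussian moments (u = x − x₀): ∫u^(2j)·e^(−2βu²) du = (2j−1)!!/(4β)^j · √(π/(2β)), odd powers integrate to 0; here √(π/(2β)) = 1.2231. Derivatives: Ψ′ = (ik − 2βu)·Ψ, Ψ″ = ((ik − 2βu)² − 2β)·Ψ; the odd-in-u pieces drop out.
⟨p²⟩ = 8.7229.

8.72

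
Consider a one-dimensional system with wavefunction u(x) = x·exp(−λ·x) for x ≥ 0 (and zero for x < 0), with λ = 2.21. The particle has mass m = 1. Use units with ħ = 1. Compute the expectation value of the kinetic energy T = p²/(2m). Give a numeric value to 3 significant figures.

T = −(ħ²/2m) d²/dx², so ⟨T⟩ = −(ħ²/2m) ∫ u*·u'' dx / ∫|u|² dx; with m = 1.
Differentiate x·exp(−λ·x) with the product rule; every integrand then reduces to terms xʲ·e^(−2λx) on [0, ∞), with ∫₀^∞ xʲ·e^(−2λx) dx = j!/(2λ)^(j+1).
State is unnormalized: ∫|u|² dx = 0.023161, and ∫u*·(−ħ²/2m · u'') dx = 0.056561, so ⟨T⟩ = 0.056561 / 0.023161.
⟨T⟩ = 2.4421.

2.44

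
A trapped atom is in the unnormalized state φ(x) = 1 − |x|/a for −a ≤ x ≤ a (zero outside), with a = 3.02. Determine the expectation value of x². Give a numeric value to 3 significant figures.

⟨x²⟩ = ∫ x²·|φ|² dx / ∫|φ|² dx (integrals over the domain).
φ is even, so ∫ over [−a, a] = 2∫₀ᵃ with φ = 1 − x/a there: ∫₀ᵃ (1 − x/a)² dx = a/3, ∫₀ᵃ x²(1 − x/a)² dx = a³/30, ∫₀ᵃ x⁴(1 − x/a)² dx = a⁵/105.
State is unnormalized: ∫|φ|² dx = 2.0133, and ∫φ*·x²·φ dx = 1.8362, so ⟨x²⟩ = 1.8362 / 2.0133.
⟨x²⟩ = 0.91204.

0.912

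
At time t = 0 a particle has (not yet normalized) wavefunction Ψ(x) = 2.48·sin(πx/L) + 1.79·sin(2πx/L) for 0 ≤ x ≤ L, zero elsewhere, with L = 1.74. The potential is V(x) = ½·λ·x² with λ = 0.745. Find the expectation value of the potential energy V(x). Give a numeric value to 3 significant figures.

0.141

⟨V⟩ = ∫ V(x)·|Ψ|² dx / ∫|Ψ|² dx.
On 0 ≤ x ≤ L (j ≠ l): ∫sin²(jπx/L) dx = L/2, ∫sin(jπx/L)·sin(lπx/L) dx = 0; diagonal moments ∫x·sin²(jπx/L) dx = L²/4, ∫x²·sin²(jπx/L) dx = L³·(1/6 − 1/(4j²π²)); cross terms ∫x·sin(jπx/L)·sin(lπx/L) dx = 0 for j + l even and −4jlL²/(π²(j² − l²)²) for j + l odd, ∫x²·sin(jπx/L)·sin(lπx/L) dx = (−1)^(j+l)·4jlL³/(π²(j² − l²)²); higher powers the same way via product-to-sum and parts.
State is unnormalized: ∫|Ψ|² dx = 8.1384, and ∫Ψ*·V(x)·Ψ dx = 1.1448, so ⟨V⟩ = 1.1448 / 8.1384.
⟨V⟩ = 0.14067.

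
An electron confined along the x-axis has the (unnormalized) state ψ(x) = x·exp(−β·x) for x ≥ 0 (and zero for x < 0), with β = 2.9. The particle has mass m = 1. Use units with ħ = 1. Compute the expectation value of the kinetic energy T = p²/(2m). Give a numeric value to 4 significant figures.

T = −(ħ²/2m) d²/dx², so ⟨T⟩ = −(ħ²/2m) ∫ ψ*·ψ'' dx / ∫|ψ|² dx; with m = 1.
Differentiate x·exp(−β·x) with the product rule; every integrand then reduces to terms xʲ·e^(−2βx) on [0, ∞), with ∫₀^∞ xʲ·e^(−2βx) dx = j!/(2β)^(j+1).
State is unnormalized: ∫|ψ|² dx = 0.010251, and ∫ψ*·(−ħ²/2m · ψ'') dx = 0.043103, so ⟨T⟩ = 0.043103 / 0.010251.
⟨T⟩ = 4.2050.

4.205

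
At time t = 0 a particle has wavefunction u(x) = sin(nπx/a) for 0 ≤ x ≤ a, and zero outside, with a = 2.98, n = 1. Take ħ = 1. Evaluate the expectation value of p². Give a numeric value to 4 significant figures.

1.111

p² u = −ħ² d²u/dx²; ⟨p²⟩ = −ħ² ∫ u*·u'' dx / ∫|u|² dx.
d/dx sin(nπx/a) = (nπ/a)·cos(nπx/a) and d²/dx² sin(nπx/a) = −(nπ/a)²·sin(nπx/a); on 0 ≤ x ≤ a, ∫sin²(nπx/a) dx = a/2 and ∫sin(nπx/a)·cos(nπx/a) dx = 0.
State is unnormalized: ∫|u|² dx = 1.4900, and ∫u*·(−ħ² u'') dx = 1.6560, so ⟨p²⟩ = 1.6560 / 1.4900.
⟨p²⟩ = 1.1114.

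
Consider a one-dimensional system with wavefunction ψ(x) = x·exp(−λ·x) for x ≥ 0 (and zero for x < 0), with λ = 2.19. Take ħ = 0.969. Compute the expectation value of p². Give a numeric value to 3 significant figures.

4.50

p² ψ = −ħ² d²ψ/dx²; ⟨p²⟩ = −ħ² ∫ ψ*·ψ'' dx / ∫|ψ|² dx.
Differentiate x·exp(−λ·x) with the product rule; every integrand then reduces to terms xʲ·e^(−2λx) on [0, ∞), with ∫₀^∞ xʲ·e^(−2λx) dx = j!/(2λ)^(j+1).
State is unnormalized: ∫|ψ|² dx = 0.023802, and ∫ψ*·(−ħ² ψ'') dx = 0.10719, so ⟨p²⟩ = 0.10719 / 0.023802.
⟨p²⟩ = 4.5034.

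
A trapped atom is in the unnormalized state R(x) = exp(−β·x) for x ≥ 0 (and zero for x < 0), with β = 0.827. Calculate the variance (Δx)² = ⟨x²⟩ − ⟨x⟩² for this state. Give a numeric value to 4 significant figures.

0.3655

Compute ⟨x⟩ and ⟨x²⟩ separately, then (Δx)² = ⟨x²⟩ − ⟨x⟩².
Every integrand reduces to terms xʲ·e^(−2βx) on [0, ∞); use ∫₀^∞ xʲ·e^(−2βx) dx = j!/(2β)^(j+1).
Normalization: ∫|R|² dx = 0.60459.
⟨x⟩ = 0.60459 and ⟨x²⟩ = 0.73107.
(Δx)² = 0.73107 − (0.60459)² = 0.36554.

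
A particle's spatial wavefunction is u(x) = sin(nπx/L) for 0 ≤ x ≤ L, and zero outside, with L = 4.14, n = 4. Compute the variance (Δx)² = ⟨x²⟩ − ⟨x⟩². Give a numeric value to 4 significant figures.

Compute ⟨x⟩ and ⟨x²⟩ separately, then (Δx)² = ⟨x²⟩ − ⟨x⟩².
With sin²θ = (1 − cos2θ)/2 on 0 ≤ x ≤ L: ∫sin²(nπx/L) dx = L/2, ∫x·sin²(nπx/L) dx = L²/4, ∫x²·sin²(nπx/L) dx = L³·(1/6 − 1/(4n²π²)); higher powers xᵏ the same way, integrating xᵏ·cos(2nπx/L) by parts.
Normalization: ∫|u|² dx = 2.0700.
⟨x⟩ = 2.0700 and ⟨x²⟩ = 5.6589.
(Δx)² = 5.6589 − (2.0700)² = 1.3740.

1.374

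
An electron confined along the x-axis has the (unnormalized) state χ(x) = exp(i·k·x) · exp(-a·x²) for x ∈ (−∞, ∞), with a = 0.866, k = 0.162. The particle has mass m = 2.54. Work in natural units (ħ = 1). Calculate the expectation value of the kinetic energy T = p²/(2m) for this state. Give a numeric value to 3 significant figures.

T = −(ħ²/2m) d²/dx², so ⟨T⟩ = −(ħ²/2m) ∫ χ*·χ'' dx / ∫|χ|² dx; with m = 2.54.
Gaussian moments: ∫x^(2j)·e^(−2ax²) dx = (2j−1)!!/(4a)^j · √(π/(2a)), odd powers integrate to 0; here √(π/(2a)) = 1.3468. Derivatives: χ′ = (ik − 2ax)·χ, χ″ = ((ik − 2ax)² − 2a)·χ; the odd-in-x pieces drop out.
State is unnormalized: ∫|χ|² dx = 1.3468, and ∫χ*·(−ħ²/2m · χ'') dx = 0.23655, so ⟨T⟩ = 0.23655 / 1.3468.
⟨T⟩ = 0.17564.

0.176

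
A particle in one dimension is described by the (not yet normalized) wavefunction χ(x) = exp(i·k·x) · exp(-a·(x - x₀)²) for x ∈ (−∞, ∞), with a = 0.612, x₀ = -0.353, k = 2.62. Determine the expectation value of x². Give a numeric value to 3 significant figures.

⟨x²⟩ = ∫ x²·|χ|² dx / ∫|χ|² dx (integrals over the domain).
Gaussian moments (u = x − x₀): ∫u^(2j)·e^(−2au²) du = (2j−1)!!/(4a)^j · √(π/(2a)), odd powers integrate to 0; here √(π/(2a)) = 1.6021.
State is unnormalized: ∫|χ|² dx = 1.6021, and ∫χ*·x²·χ dx = 0.85408, so ⟨x²⟩ = 0.85408 / 1.6021.
⟨x²⟩ = 0.53311.

0.533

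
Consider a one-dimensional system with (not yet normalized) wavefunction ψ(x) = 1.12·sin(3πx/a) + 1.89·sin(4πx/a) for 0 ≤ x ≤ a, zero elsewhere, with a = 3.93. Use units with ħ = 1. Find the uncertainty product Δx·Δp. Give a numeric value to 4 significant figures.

2.624

Δx = √(⟨x²⟩−⟨x⟩²), Δp = √(⟨p²⟩−⟨p⟩²).
On 0 ≤ x ≤ a (j ≠ l): ∫sin²(jπx/a) dx = a/2, ∫sin(jπx/a)·sin(lπx/a) dx = 0; diagonal moments ∫x·sin²(jπx/a) dx = a²/4, ∫x²·sin²(jπx/a) dx = a³·(1/6 − 1/(4j²π²)); cross terms ∫x·sin(jπx/a)·sin(lπx/a) dx = 0 for j + l even and −4jla²/(π²(j² − l²)²) for j + l odd, ∫x²·sin(jπx/a)·sin(lπx/a) dx = (−1)^(j+l)·4jla³/(π²(j² − l²)²); higher powers the same way via product-to-sum and parts. d²/dx² sin(jπx/a) = −(jπ/a)²·sin(jπx/a); on 0 ≤ x ≤ a, ∫sin²(jπx/a) dx = a/2 and ∫sin(jπx/a)·sin(lπx/a) dx = 0 for j ≠ l, so only diagonal terms survive in ∫|ψ|² and ∫ψ·ψ″; ∫ψ·ψ′ dx = [ψ²/2] between the walls = 0.
Normalization: ∫|ψ|² dx = 9.4841.
⟨x⟩ = 1.2807, ⟨x²⟩ = 2.4002 ⇒ Δx = 0.87179.
⟨p⟩ = 0.0000, ⟨p²⟩ = 9.0618 ⇒ Δp = 3.0103.
Δx·Δp = 2.6243.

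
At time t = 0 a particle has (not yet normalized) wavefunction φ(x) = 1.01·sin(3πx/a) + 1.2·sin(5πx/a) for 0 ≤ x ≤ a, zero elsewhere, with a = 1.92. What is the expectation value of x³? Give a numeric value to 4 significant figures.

2.229

⟨x³⟩ = ∫ x³·|φ|² dx / ∫|φ|² dx (integrals over the domain).
On 0 ≤ x ≤ a (j ≠ l): ∫sin²(jπx/a) dx = a/2, ∫sin(jπx/a)·sin(lπx/a) dx = 0; diagonal moments ∫x·sin²(jπx/a) dx = a²/4, ∫x²·sin²(jπx/a) dx = a³·(1/6 − 1/(4j²π²)); cross terms ∫x·sin(jπx/a)·sin(lπx/a) dx = 0 for j + l even and −4jla²/(π²(j² − l²)²) for j + l odd, ∫x²·sin(jπx/a)·sin(lπx/a) dx = (−1)^(j+l)·4jla³/(π²(j² − l²)²); higher powers the same way via product-to-sum and parts.
State is unnormalized: ∫|φ|² dx = 2.3617, and ∫φ*·x³·φ dx = 5.2641, so ⟨x³⟩ = 5.2641 / 2.3617.
⟨x³⟩ = 2.2289.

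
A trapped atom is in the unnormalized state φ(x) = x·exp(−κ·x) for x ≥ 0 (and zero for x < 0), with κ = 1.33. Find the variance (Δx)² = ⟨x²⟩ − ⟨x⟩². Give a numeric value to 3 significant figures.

0.424

Compute ⟨x⟩ and ⟨x²⟩ separately, then (Δx)² = ⟨x²⟩ − ⟨x⟩².
Every integrand reduces to terms xʲ·e^(−2κx) on [0, ∞); use ∫₀^∞ xʲ·e^(−2κx) dx = j!/(2κ)^(j+1).
Normalization: ∫|φ|² dx = 0.10626.
⟨x⟩ = 1.1278 and ⟨x²⟩ = 1.6960.
(Δx)² = 1.6960 − (1.1278)² = 0.42399.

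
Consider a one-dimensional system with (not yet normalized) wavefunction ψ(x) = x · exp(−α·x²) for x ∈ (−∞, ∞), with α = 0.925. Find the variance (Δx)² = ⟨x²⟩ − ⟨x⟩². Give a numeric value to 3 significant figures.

Compute ⟨x⟩ and ⟨x²⟩ separately, then (Δx)² = ⟨x²⟩ − ⟨x⟩².
Expand each integrand as polynomial × e^(−2αx²) and use ∫x^(2j)·e^(−2αx²) dx = (2j−1)!!/(4α)^j · √(π/(2α)), odd powers → 0; here √(π/(2α)) = 1.3031.
Normalization: ∫|ψ|² dx = 0.35220.
⟨x⟩ = 0.0000 and ⟨x²⟩ = 0.81081.
(Δx)² = 0.81081 − (0.0000)² = 0.81081.

0.811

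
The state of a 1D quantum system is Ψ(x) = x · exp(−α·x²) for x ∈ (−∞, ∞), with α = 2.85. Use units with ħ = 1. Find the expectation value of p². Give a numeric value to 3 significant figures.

8.55

p² Ψ = −ħ² d²Ψ/dx²; ⟨p²⟩ = −ħ² ∫ Ψ*·Ψ'' dx / ∫|Ψ|² dx.
Expand each integrand as polynomial × e^(−2αx²) and use ∫x^(2j)·e^(−2αx²) dx = (2j−1)!!/(4α)^j · √(π/(2α)), odd powers → 0; here √(π/(2α)) = 0.74240. Differentiate with the product rule, d/dx e^(−αx²) = −2αx·e^(−αx²).
State is unnormalized: ∫|Ψ|² dx = 0.065123, and ∫Ψ*·(−ħ² Ψ'') dx = 0.55680, so ⟨p²⟩ = 0.55680 / 0.065123.
⟨p²⟩ = 8.5500.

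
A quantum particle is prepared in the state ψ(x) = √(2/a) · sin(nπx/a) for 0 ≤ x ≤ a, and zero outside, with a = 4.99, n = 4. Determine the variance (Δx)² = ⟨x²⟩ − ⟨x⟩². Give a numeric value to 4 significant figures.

Compute ⟨x⟩ and ⟨x²⟩ separately, then (Δx)² = ⟨x²⟩ − ⟨x⟩².
With sin²θ = (1 − cos2θ)/2 on 0 ≤ x ≤ a: ∫sin²(nπx/a) dx = a/2, ∫x·sin²(nπx/a) dx = a²/4, ∫x²·sin²(nπx/a) dx = a³·(1/6 − 1/(4n²π²)); higher powers xᵏ the same way, integrating xᵏ·cos(2nπx/a) by parts.
⟨x⟩ = 2.4950 and ⟨x²⟩ = 8.2212.
(Δx)² = 8.2212 − (2.4950)² = 1.9962.

1.996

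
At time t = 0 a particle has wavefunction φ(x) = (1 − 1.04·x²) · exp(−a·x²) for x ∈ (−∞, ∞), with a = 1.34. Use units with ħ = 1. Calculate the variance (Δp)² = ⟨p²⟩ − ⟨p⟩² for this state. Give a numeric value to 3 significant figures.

3.05

Compute ⟨p⟩ and ⟨p²⟩ separately; (Δp)² = ⟨p²⟩ − ⟨p⟩².
Expand each integrand as polynomial × e^(−2ax²) and use ∫x^(2j)·e^(−2ax²) dx = (2j−1)!!/(4a)^j · √(π/(2a)), odd powers → 0; here √(π/(2a)) = 1.0827. Differentiate with the product rule, d/dx e^(−ax²) = −2ax·e^(−ax²).
Normalization: ∫|φ|² dx = 0.78483.
⟨p⟩ = 0.0000 and ⟨p²⟩ = 3.0531.
(Δp)² = 3.0531 − (0.0000)² = 3.0531.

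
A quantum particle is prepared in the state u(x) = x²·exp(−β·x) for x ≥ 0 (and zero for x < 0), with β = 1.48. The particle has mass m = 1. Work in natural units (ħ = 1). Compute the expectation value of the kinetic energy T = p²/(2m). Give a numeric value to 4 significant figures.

T = −(ħ²/2m) d²/dx², so ⟨T⟩ = −(ħ²/2m) ∫ u*·u'' dx / ∫|u|² dx; with m = 1.
Differentiate x²·exp(−β·x) with the product rule; every integrand then reduces to terms xʲ·e^(−2βx) on [0, ∞), with ∫₀^∞ xʲ·e^(−2βx) dx = j!/(2β)^(j+1).
State is unnormalized: ∫|u|² dx = 0.10562, and ∫u*·(−ħ²/2m · u'') dx = 0.038559, so ⟨T⟩ = 0.038559 / 0.10562.
⟨T⟩ = 0.36507.

0.3651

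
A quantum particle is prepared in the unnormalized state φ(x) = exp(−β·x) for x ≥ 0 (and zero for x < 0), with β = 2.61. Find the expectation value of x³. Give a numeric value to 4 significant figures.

0.04218

⟨x³⟩ = ∫ x³·|φ|² dx / ∫|φ|² dx (integrals over the domain).
Every integrand reduces to terms xʲ·e^(−2βx) on [0, ∞); use ∫₀^∞ xʲ·e^(−2βx) dx = j!/(2β)^(j+1).
State is unnormalized: ∫|φ|² dx = 0.19157, and ∫φ*·x³·φ dx = 0.0080811, so ⟨x³⟩ = 0.0080811 / 0.19157.
⟨x³⟩ = 0.042183.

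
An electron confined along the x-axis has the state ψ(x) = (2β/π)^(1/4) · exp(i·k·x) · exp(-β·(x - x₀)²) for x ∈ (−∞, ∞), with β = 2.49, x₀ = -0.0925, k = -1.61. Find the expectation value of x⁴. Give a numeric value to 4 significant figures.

⟨x⁴⟩ = ∫ x⁴·|ψ|² dx (integrals over the domain).
Gaussian moments (u = x − x₀): ∫u^(2j)·e^(−2βu²) du = (2j−1)!!/(4β)^j · √(π/(2β)), odd powers integrate to 0; here √(π/(2β)) = 0.79426.
⟨x⁴⟩ = 0.035469.

0.03547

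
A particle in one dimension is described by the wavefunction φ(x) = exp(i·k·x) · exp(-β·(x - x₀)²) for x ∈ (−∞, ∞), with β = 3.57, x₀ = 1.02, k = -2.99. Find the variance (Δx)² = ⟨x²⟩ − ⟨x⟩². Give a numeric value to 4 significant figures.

Compute ⟨x⟩ and ⟨x²⟩ separately, then (Δx)² = ⟨x²⟩ − ⟨x⟩².
Gaussian moments (u = x − x₀): ∫u^(2j)·e^(−2βu²) du = (2j−1)!!/(4β)^j · √(π/(2β)), odd powers integrate to 0; here √(π/(2β)) = 0.66332.
Normalization: ∫|φ|² dx = 0.66332.
⟨x⟩ = 1.0200 and ⟨x²⟩ = 1.1104.
(Δx)² = 1.1104 − (1.0200)² = 0.070028.

0.07003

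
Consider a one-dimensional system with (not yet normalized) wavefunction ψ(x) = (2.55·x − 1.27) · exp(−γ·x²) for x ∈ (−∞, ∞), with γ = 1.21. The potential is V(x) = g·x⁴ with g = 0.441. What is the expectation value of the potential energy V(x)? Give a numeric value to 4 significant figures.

0.1591

⟨V⟩ = ∫ V(x)·|ψ|² dx / ∫|ψ|² dx.
Expand each integrand as polynomial × e^(−2γx²) and use ∫x^(2j)·e^(−2γx²) dx = (2j−1)!!/(4γ)^j · √(π/(2γ)), odd powers → 0; here √(π/(2γ)) = 1.1394.
State is unnormalized: ∫|ψ|² dx = 3.3684, and ∫ψ*·V(x)·ψ dx = 0.53604, so ⟨V⟩ = 0.53604 / 3.3684.
⟨V⟩ = 0.15914.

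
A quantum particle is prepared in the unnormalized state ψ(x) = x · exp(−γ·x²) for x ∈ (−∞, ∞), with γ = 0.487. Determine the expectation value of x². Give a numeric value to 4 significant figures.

1.540

⟨x²⟩ = ∫ x²·|ψ|² dx / ∫|ψ|² dx (integrals over the domain).
Expand each integrand as polynomial × e^(−2γx²) and use ∫x^(2j)·e^(−2γx²) dx = (2j−1)!!/(4γ)^j · √(π/(2γ)), odd powers → 0; here √(π/(2γ)) = 1.7960.
State is unnormalized: ∫|ψ|² dx = 0.92195, and ∫ψ*·x²·ψ dx = 1.4198, so ⟨x²⟩ = 1.4198 / 0.92195.
⟨x²⟩ = 1.5400.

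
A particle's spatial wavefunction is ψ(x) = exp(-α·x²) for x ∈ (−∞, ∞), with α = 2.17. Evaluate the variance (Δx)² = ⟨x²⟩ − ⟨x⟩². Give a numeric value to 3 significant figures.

Compute ⟨x⟩ and ⟨x²⟩ separately, then (Δx)² = ⟨x²⟩ − ⟨x⟩².
Gaussian moments: ∫x^(2j)·e^(−2αx²) dx = (2j−1)!!/(4α)^j · √(π/(2α)), odd powers integrate to 0; here √(π/(2α)) = 0.85081.
Normalization: ∫|ψ|² dx = 0.85081.
⟨x⟩ = 0.0000 and ⟨x²⟩ = 0.11521.
(Δx)² = 0.11521 − (0.0000)² = 0.11521.

0.115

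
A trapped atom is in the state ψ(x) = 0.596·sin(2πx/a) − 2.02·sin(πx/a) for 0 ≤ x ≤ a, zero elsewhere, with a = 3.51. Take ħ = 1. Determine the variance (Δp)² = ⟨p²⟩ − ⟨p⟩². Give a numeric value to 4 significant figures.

Compute ⟨p⟩ and ⟨p²⟩ separately; (Δp)² = ⟨p²⟩ − ⟨p⟩².
d²/dx² sin(jπx/a) = −(jπ/a)²·sin(jπx/a); on 0 ≤ x ≤ a, ∫sin²(jπx/a) dx = a/2 and ∫sin(jπx/a)·sin(lπx/a) dx = 0 for j ≠ l, so only diagonal terms survive in ∫|ψ|² and ∫ψ·ψ″; ∫ψ·ψ′ dx = [ψ²/2] between the walls = 0.
Normalization: ∫|ψ|² dx = 7.7845.
⟨p⟩ = 0.0000 and ⟨p²⟩ = 0.99356.
(Δp)² = 0.99356 − (0.0000)² = 0.99356.

0.9936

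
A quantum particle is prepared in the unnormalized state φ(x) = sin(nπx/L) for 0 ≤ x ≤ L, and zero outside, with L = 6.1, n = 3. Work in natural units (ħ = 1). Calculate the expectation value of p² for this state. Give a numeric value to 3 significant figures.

p² φ = −ħ² d²φ/dx²; ⟨p²⟩ = −ħ² ∫ φ*·φ'' dx / ∫|φ|² dx.
d/dx sin(nπx/L) = (nπ/L)·cos(nπx/L) and d²/dx² sin(nπx/L) = −(nπ/L)²·sin(nπx/L); on 0 ≤ x ≤ L, ∫sin²(nπx/L) dx = L/2 and ∫sin(nπx/L)·cos(nπx/L) dx = 0.
State is unnormalized: ∫|φ|² dx = 3.0500, and ∫φ*·(−ħ² φ'') dx = 7.2809, so ⟨p²⟩ = 7.2809 / 3.0500.
⟨p²⟩ = 2.3872.

2.39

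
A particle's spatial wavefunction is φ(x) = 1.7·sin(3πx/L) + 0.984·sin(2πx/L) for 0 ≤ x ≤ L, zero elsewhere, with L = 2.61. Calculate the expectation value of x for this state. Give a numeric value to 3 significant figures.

⟨x⟩ = ∫ x·|φ|² dx / ∫|φ|² dx (integrals over the domain).
On 0 ≤ x ≤ L (j ≠ l): ∫sin²(jπx/L) dx = L/2, ∫sin(jπx/L)·sin(lπx/L) dx = 0; diagonal moments ∫x·sin²(jπx/L) dx = L²/4, ∫x²·sin²(jπx/L) dx = L³·(1/6 − 1/(4j²π²)); cross terms ∫x·sin(jπx/L)·sin(lπx/L) dx = 0 for j + l even and −4jlL²/(π²(j² − l²)²) for j + l odd, ∫x²·sin(jπx/L)·sin(lπx/L) dx = (−1)^(j+l)·4jlL³/(π²(j² − l²)²); higher powers the same way via product-to-sum and parts.
State is unnormalized: ∫|φ|² dx = 5.0350, and ∫φ*·x·φ dx = 4.3539, so ⟨x⟩ = 4.3539 / 5.0350.
⟨x⟩ = 0.86472.

0.865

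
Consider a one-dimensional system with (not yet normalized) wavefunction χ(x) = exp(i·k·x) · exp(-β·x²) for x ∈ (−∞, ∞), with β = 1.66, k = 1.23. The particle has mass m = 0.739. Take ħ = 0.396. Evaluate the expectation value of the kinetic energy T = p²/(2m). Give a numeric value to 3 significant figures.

0.337

T = −(ħ²/2m) d²/dx², so ⟨T⟩ = −(ħ²/2m) ∫ χ*·χ'' dx / ∫|χ|² dx; with m = 0.739.
Gaussian moments: ∫x^(2j)·e^(−2βx²) dx = (2j−1)!!/(4β)^j · √(π/(2β)), odd powers integrate to 0; here √(π/(2β)) = 0.97276. Derivatives: χ′ = (ik − 2βx)·χ, χ″ = ((ik − 2βx)² − 2β)·χ; the odd-in-x pieces drop out.
State is unnormalized: ∫|χ|² dx = 0.97276, and ∫χ*·(−ħ²/2m · χ'') dx = 0.32748, so ⟨T⟩ = 0.32748 / 0.97276.
⟨T⟩ = 0.33665.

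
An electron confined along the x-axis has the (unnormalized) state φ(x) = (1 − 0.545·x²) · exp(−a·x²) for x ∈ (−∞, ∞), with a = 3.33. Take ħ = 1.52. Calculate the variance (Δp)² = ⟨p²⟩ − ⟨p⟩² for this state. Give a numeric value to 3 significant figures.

9.11

Compute ⟨p⟩ and ⟨p²⟩ separately; (Δp)² = ⟨p²⟩ − ⟨p⟩².
Expand each integrand as polynomial × e^(−2ax²) and use ∫x^(2j)·e^(−2ax²) dx = (2j−1)!!/(4a)^j · √(π/(2a)), odd powers → 0; here √(π/(2a)) = 0.68681. Differentiate with the product rule, d/dx e^(−ax²) = −2ax·e^(−ax²).
Normalization: ∫|φ|² dx = 0.63406.
⟨p⟩ = 0.0000 and ⟨p²⟩ = 9.1134.
(Δp)² = 9.1134 − (0.0000)² = 9.1134.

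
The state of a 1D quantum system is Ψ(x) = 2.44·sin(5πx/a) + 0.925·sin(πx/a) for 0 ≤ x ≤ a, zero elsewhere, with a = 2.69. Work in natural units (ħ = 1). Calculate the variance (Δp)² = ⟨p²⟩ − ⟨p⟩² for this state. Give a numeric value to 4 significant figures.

Compute ⟨p⟩ and ⟨p²⟩ separately; (Δp)² = ⟨p²⟩ − ⟨p⟩².
d²/dx² sin(jπx/a) = −(jπ/a)²·sin(jπx/a); on 0 ≤ x ≤ a, ∫sin²(jπx/a) dx = a/2 and ∫sin(jπx/a)·sin(lπx/a) dx = 0 for j ≠ l, so only diagonal terms survive in ∫|Ψ|² and ∫Ψ·Ψ″; ∫Ψ·Ψ′ dx = [Ψ²/2] between the walls = 0.
Normalization: ∫|Ψ|² dx = 9.1584.
⟨p⟩ = 0.0000 and ⟨p²⟩ = 29.985.
(Δp)² = 29.985 − (0.0000)² = 29.985.

29.99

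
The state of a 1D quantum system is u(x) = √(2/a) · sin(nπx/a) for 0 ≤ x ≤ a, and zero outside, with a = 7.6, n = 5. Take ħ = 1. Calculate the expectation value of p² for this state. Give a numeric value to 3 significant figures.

p² u = −ħ² d²u/dx²; ⟨p²⟩ = −ħ² ∫ u*·u'' dx.
d/dx sin(nπx/a) = (nπ/a)·cos(nπx/a) and d²/dx² sin(nπx/a) = −(nπ/a)²·sin(nπx/a); on 0 ≤ x ≤ a, ∫sin²(nπx/a) dx = a/2 and ∫sin(nπx/a)·cos(nπx/a) dx = 0.
⟨p²⟩ = 4.2718.

4.27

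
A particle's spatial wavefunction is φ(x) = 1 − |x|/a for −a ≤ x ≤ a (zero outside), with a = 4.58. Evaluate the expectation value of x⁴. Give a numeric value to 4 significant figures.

12.57

⟨x⁴⟩ = ∫ x⁴·|φ|² dx / ∫|φ|² dx (integrals over the domain).
φ is even, so ∫ over [−a, a] = 2∫₀ᵃ with φ = 1 − x/a there: ∫₀ᵃ (1 − x/a)² dx = a/3, ∫₀ᵃ x²(1 − x/a)² dx = a³/30, ∫₀ᵃ x⁴(1 − x/a)² dx = a⁵/105.
State is unnormalized: ∫|φ|² dx = 3.0533, and ∫φ*·x⁴·φ dx = 38.386, so ⟨x⁴⟩ = 38.386 / 3.0533.
⟨x⁴⟩ = 12.572.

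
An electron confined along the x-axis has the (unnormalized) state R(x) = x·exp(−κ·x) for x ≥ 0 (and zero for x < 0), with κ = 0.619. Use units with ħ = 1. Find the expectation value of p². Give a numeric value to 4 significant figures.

0.3832

p² R = −ħ² d²R/dx²; ⟨p²⟩ = −ħ² ∫ R*·R'' dx / ∫|R|² dx.
Differentiate x·exp(−κ·x) with the product rule; every integrand then reduces to terms xʲ·e^(−2κx) on [0, ∞), with ∫₀^∞ xʲ·e^(−2κx) dx = j!/(2κ)^(j+1).
State is unnormalized: ∫|R|² dx = 1.0541, and ∫R*·(−ħ² R'') dx = 0.40388, so ⟨p²⟩ = 0.40388 / 1.0541.
⟨p²⟩ = 0.38316.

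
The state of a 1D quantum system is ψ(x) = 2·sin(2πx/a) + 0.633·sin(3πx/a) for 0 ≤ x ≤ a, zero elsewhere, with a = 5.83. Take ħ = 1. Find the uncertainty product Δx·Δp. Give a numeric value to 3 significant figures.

1.61

Δx = √(⟨x²⟩−⟨x⟩²), Δp = √(⟨p²⟩−⟨p⟩²).
On 0 ≤ x ≤ a (j ≠ l): ∫sin²(jπx/a) dx = a/2, ∫sin(jπx/a)·sin(lπx/a) dx = 0; diagonal moments ∫x·sin²(jπx/a) dx = a²/4, ∫x²·sin²(jπx/a) dx = a³·(1/6 − 1/(4j²π²)); cross terms ∫x·sin(jπx/a)·sin(lπx/a) dx = 0 for j + l even and −4jla²/(π²(j² − l²)²) for j + l odd, ∫x²·sin(jπx/a)·sin(lπx/a) dx = (−1)^(j+l)·4jla³/(π²(j² − l²)²); higher powers the same way via product-to-sum and parts. d²/dx² sin(jπx/a) = −(jπ/a)²·sin(jπx/a); on 0 ≤ x ≤ a, ∫sin²(jπx/a) dx = a/2 and ∫sin(jπx/a)·sin(lπx/a) dx = 0 for j ≠ l, so only diagonal terms survive in ∫|ψ|² and ∫ψ·ψ″; ∫ψ·ψ′ dx = [ψ²/2] between the walls = 0.
Normalization: ∫|ψ|² dx = 12.828.
⟨x⟩ = 2.2625, ⟨x²⟩ = 7.1166 ⇒ Δx = 1.4135.
⟨p⟩ = 0.0000, ⟨p²⟩ = 1.2937 ⇒ Δp = 1.1374.
Δx·Δp = 1.6077.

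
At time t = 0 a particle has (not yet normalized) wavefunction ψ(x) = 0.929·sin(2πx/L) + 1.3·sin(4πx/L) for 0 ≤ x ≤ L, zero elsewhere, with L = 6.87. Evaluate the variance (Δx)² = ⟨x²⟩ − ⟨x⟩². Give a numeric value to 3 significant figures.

5.64

Compute ⟨x⟩ and ⟨x²⟩ separately, then (Δx)² = ⟨x²⟩ − ⟨x⟩².
On 0 ≤ x ≤ L (j ≠ l): ∫sin²(jπx/L) dx = L/2, ∫sin(jπx/L)·sin(lπx/L) dx = 0; diagonal moments ∫x·sin²(jπx/L) dx = L²/4, ∫x²·sin²(jπx/L) dx = L³·(1/6 − 1/(4j²π²)); cross terms ∫x·sin(jπx/L)·sin(lπx/L) dx = 0 for j + l even and −4jlL²/(π²(j² − l²)²) for j + l odd, ∫x²·sin(jπx/L)·sin(lπx/L) dx = (−1)^(j+l)·4jlL³/(π²(j² − l²)²); higher powers the same way via product-to-sum and parts.
Normalization: ∫|ψ|² dx = 8.7697.
⟨x⟩ = 3.4350 and ⟨x²⟩ = 17.442.
(Δx)² = 17.442 − (3.4350)² = 5.6429.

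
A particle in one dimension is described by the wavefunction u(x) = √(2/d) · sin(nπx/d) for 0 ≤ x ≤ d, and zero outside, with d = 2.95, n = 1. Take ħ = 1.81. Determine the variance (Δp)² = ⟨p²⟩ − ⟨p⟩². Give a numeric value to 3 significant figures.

3.72

Compute ⟨p⟩ and ⟨p²⟩ separately; (Δp)² = ⟨p²⟩ − ⟨p⟩².
d/dx sin(nπx/d) = (nπ/d)·cos(nπx/d) and d²/dx² sin(nπx/d) = −(nπ/d)²·sin(nπx/d); on 0 ≤ x ≤ d, ∫sin²(nπx/d) dx = d/2 and ∫sin(nπx/d)·cos(nπx/d) dx = 0.
⟨p⟩ = 0.0000 and ⟨p²⟩ = 3.7155.
(Δp)² = 3.7155 − (0.0000)² = 3.7155.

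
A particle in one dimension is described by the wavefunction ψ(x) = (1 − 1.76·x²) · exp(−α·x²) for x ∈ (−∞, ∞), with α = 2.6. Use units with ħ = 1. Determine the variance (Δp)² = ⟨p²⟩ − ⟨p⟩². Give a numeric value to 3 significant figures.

5.35

Compute ⟨p⟩ and ⟨p²⟩ separately; (Δp)² = ⟨p²⟩ − ⟨p⟩².
Expand each integrand as polynomial × e^(−2αx²) and use ∫x^(2j)·e^(−2αx²) dx = (2j−1)!!/(4α)^j · √(π/(2α)), odd powers → 0; here √(π/(2α)) = 0.77727. Differentiate with the product rule, d/dx e^(−αx²) = −2αx·e^(−αx²).
Normalization: ∫|ψ|² dx = 0.58098.
⟨p⟩ = 0.0000 and ⟨p²⟩ = 5.3531.
(Δp)² = 5.3531 − (0.0000)² = 5.3531.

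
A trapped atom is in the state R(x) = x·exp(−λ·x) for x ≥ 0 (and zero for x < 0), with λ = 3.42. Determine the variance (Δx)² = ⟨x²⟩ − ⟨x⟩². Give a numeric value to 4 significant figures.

Compute ⟨x⟩ and ⟨x²⟩ separately, then (Δx)² = ⟨x²⟩ − ⟨x⟩².
Every integrand reduces to terms xʲ·e^(−2λx) on [0, ∞); use ∫₀^∞ xʲ·e^(−2λx) dx = j!/(2λ)^(j+1).
Normalization: ∫|R|² dx = 0.0062497.
⟨x⟩ = 0.43860 and ⟨x²⟩ = 0.25649.
(Δx)² = 0.25649 − (0.43860)² = 0.064122.

0.06412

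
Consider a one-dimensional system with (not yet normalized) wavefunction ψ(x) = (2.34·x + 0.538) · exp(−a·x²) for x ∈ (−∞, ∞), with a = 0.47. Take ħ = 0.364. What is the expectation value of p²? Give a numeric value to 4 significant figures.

p² ψ = −ħ² d²ψ/dx²; ⟨p²⟩ = −ħ² ∫ ψ*·ψ'' dx / ∫|ψ|² dx.
Expand each integrand as polynomial × e^(−2ax²) and use ∫x^(2j)·e^(−2ax²) dx = (2j−1)!!/(4a)^j · √(π/(2a)), odd powers → 0; here √(π/(2a)) = 1.8281. Differentiate with the product rule, d/dx e^(−ax²) = −2ax·e^(−ax²).
State is unnormalized: ∫|ψ|² dx = 5.8537, and ∫ψ*·(−ħ² ψ'') dx = 1.0277, so ⟨p²⟩ = 1.0277 / 5.8537.
⟨p²⟩ = 0.17556.

0.1756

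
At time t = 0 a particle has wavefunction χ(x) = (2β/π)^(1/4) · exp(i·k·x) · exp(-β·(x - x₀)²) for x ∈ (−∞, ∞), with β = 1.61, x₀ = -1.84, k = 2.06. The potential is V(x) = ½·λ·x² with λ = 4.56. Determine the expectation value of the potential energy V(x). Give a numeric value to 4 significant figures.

8.073

⟨V⟩ = ∫ V(x)·|χ|² dx.
Gaussian moments (u = x − x₀): ∫u^(2j)·e^(−2βu²) du = (2j−1)!!/(4β)^j · √(π/(2β)), odd powers integrate to 0; here √(π/(2β)) = 0.98775.
⟨V⟩ = 8.0732.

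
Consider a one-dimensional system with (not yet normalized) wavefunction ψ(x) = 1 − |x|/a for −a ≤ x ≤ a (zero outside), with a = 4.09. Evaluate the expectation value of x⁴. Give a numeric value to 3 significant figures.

⟨x⁴⟩ = ∫ x⁴·|ψ|² dx / ∫|ψ|² dx (integrals over the domain).
ψ is even, so ∫ over [−a, a] = 2∫₀ᵃ with ψ = 1 − x/a there: ∫₀ᵃ (1 − x/a)² dx = a/3, ∫₀ᵃ x²(1 − x/a)² dx = a³/30, ∫₀ᵃ x⁴(1 − x/a)² dx = a⁵/105.
State is unnormalized: ∫|ψ|² dx = 2.7267, and ∫ψ*·x⁴·ψ dx = 21.800, so ⟨x⁴⟩ = 21.800 / 2.7267.
⟨x⁴⟩ = 7.9951.

8.00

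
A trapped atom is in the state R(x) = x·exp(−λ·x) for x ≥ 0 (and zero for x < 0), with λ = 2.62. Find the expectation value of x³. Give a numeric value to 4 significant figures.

0.4170

⟨x³⟩ = ∫ x³·|R|² dx / ∫|R|² dx (integrals over the domain).
Every integrand reduces to terms xʲ·e^(−2λx) on [0, ∞); use ∫₀^∞ xʲ·e^(−2λx) dx = j!/(2λ)^(j+1).
State is unnormalized: ∫|R|² dx = 0.013901, and ∫R*·x³·R dx = 0.0057969, so ⟨x³⟩ = 0.0057969 / 0.013901.
⟨x³⟩ = 0.41702.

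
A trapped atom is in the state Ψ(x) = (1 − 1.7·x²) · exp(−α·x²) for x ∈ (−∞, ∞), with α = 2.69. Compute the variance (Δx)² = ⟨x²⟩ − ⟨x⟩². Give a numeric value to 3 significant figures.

Compute ⟨x⟩ and ⟨x²⟩ separately, then (Δx)² = ⟨x²⟩ − ⟨x⟩².
Expand each integrand as polynomial × e^(−2αx²) and use ∫x^(2j)·e^(−2αx²) dx = (2j−1)!!/(4α)^j · √(π/(2α)), odd powers → 0; here √(π/(2α)) = 0.76416.
Normalization: ∫|Ψ|² dx = 0.57992.
⟨x⟩ = 0.0000 and ⟨x²⟩ = 0.052227.
(Δx)² = 0.052227 − (0.0000)² = 0.052227.

0.0522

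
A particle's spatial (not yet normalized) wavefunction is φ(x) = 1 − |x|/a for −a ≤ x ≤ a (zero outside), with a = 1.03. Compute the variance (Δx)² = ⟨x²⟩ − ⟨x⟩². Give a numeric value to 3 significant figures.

Compute ⟨x⟩ and ⟨x²⟩ separately, then (Δx)² = ⟨x²⟩ − ⟨x⟩².
φ is even, so ∫ over [−a, a] = 2∫₀ᵃ with φ = 1 − x/a there: ∫₀ᵃ (1 − x/a)² dx = a/3, ∫₀ᵃ x²(1 − x/a)² dx = a³/30, ∫₀ᵃ x⁴(1 − x/a)² dx = a⁵/105.
Normalization: ∫|φ|² dx = 0.68667.
⟨x⟩ = 0.0000 and ⟨x²⟩ = 0.10609.
(Δx)² = 0.10609 − (0.0000)² = 0.10609.

0.106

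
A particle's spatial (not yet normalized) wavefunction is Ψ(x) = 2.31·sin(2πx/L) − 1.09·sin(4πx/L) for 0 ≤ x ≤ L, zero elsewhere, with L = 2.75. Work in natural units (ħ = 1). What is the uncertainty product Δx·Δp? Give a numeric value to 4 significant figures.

Δx = √(⟨x²⟩−⟨x⟩²), Δp = √(⟨p²⟩−⟨p⟩²).
On 0 ≤ x ≤ L (j ≠ l): ∫sin²(jπx/L) dx = L/2, ∫sin(jπx/L)·sin(lπx/L) dx = 0; diagonal moments ∫x·sin²(jπx/L) dx = L²/4, ∫x²·sin²(jπx/L) dx = L³·(1/6 − 1/(4j²π²)); cross terms ∫x·sin(jπx/L)·sin(lπx/L) dx = 0 for j + l even and −4jlL²/(π²(j² − l²)²) for j + l odd, ∫x²·sin(jπx/L)·sin(lπx/L) dx = (−1)^(j+l)·4jlL³/(π²(j² − l²)²); higher powers the same way via product-to-sum and parts. d²/dx² sin(jπx/L) = −(jπ/L)²·sin(jπx/L); on 0 ≤ x ≤ L, ∫sin²(jπx/L) dx = L/2 and ∫sin(jπx/L)·sin(lπx/L) dx = 0 for j ≠ l, so only diagonal terms survive in ∫|Ψ|² and ∫Ψ·Ψ″; ∫Ψ·Ψ′ dx = [Ψ²/2] between the walls = 0.
Normalization: ∫|Ψ|² dx = 8.9708.
⟨x⟩ = 1.3750, ⟨x²⟩ = 2.1753 ⇒ Δx = 0.53353.
⟨p⟩ = 0.0000, ⟨p²⟩ = 8.0722 ⇒ Δp = 2.8412.
Δx·Δp = 1.5158.

1.516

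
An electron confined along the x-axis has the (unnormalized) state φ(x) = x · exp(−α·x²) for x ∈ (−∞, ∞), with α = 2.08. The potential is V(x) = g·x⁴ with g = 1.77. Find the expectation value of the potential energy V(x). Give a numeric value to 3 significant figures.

0.384

⟨V⟩ = ∫ V(x)·|φ|² dx / ∫|φ|² dx.
Expand each integrand as polynomial × e^(−2αx²) and use ∫x^(2j)·e^(−2αx²) dx = (2j−1)!!/(4α)^j · √(π/(2α)), odd powers → 0; here √(π/(2α)) = 0.86902.
State is unnormalized: ∫|φ|² dx = 0.10445, and ∫φ*·V(x)·φ dx = 0.040061, so ⟨V⟩ = 0.040061 / 0.10445.
⟨V⟩ = 0.38355.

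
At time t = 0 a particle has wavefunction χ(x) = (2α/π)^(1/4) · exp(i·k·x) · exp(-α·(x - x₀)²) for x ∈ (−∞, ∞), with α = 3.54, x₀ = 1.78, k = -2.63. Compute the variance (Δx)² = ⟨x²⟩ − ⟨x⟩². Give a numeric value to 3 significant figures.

Compute ⟨x⟩ and ⟨x²⟩ separately, then (Δx)² = ⟨x²⟩ − ⟨x⟩².
Gaussian moments (u = x − x₀): ∫u^(2j)·e^(−2αu²) du = (2j−1)!!/(4α)^j · √(π/(2α)), odd powers integrate to 0; here √(π/(2α)) = 0.66613.
⟨x⟩ = 1.7800 and ⟨x²⟩ = 3.2390.
(Δx)² = 3.2390 − (1.7800)² = 0.070621.

0.0706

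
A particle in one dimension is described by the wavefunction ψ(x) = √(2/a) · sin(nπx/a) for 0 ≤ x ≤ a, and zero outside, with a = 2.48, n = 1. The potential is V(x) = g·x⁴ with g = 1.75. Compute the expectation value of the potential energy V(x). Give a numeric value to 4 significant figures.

7.552

⟨V⟩ = ∫ V(x)·|ψ|² dx.
With sin²θ = (1 − cos2θ)/2 on 0 ≤ x ≤ a: ∫sin²(nπx/a) dx = a/2, ∫x·sin²(nπx/a) dx = a²/4, ∫x²·sin²(nπx/a) dx = a³·(1/6 − 1/(4n²π²)); higher powers xᵏ the same way, integrating xᵏ·cos(2nπx/a) by parts.
⟨V⟩ = 7.5517.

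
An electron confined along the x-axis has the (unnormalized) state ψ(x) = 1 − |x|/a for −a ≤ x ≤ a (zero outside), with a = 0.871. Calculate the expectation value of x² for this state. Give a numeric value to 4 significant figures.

⟨x²⟩ = ∫ x²·|ψ|² dx / ∫|ψ|² dx (integrals over the domain).
ψ is even, so ∫ over [−a, a] = 2∫₀ᵃ with ψ = 1 − x/a there: ∫₀ᵃ (1 − x/a)² dx = a/3, ∫₀ᵃ x²(1 − x/a)² dx = a³/30, ∫₀ᵃ x⁴(1 − x/a)² dx = a⁵/105.
State is unnormalized: ∫|ψ|² dx = 0.58067, and ∫ψ*·x²·ψ dx = 0.044052, so ⟨x²⟩ = 0.044052 / 0.58067.
⟨x²⟩ = 0.075864.

0.07586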